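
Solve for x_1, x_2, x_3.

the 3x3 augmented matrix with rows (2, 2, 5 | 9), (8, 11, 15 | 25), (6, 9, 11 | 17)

(4, -2, 1)

Forward elimination on [A|b]:
R2 <- R2 - (4)*R1:  [   0    3   -5  -11 ]
R3 <- R3 - (3)*R1:  [   0    3   -4  -10 ]
R3 <- R3 - (1)*R2:  [ 0  0  1  1 ]
Row echelon form:
[ 2  2   5  |    9 ]
[ 0  3  -5  |  -11 ]
[ 0  0   1  |    1 ]
Back-substitution:
x_3 = (1) / 1 = 1
x_2 = (-11 - (-5)*(1)) / 3 = -2
x_1 = (9 - (2)*(-2) - (5)*(1)) / 2 = 4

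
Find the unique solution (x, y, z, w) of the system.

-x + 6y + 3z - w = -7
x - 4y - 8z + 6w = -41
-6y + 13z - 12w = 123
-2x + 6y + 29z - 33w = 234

Forward elimination on [A|b]:
R2 <- R2 - (-1)*R1:  [   0    2   -5    5  -48 ]
R4 <- R4 - (2)*R1:  [   0   -6   23  -31  248 ]
R3 <- R3 - (-3)*R2:  [   0    0   -2    3  -21 ]
R4 <- R4 - (-3)*R2:  [   0    0    8  -16  104 ]
R4 <- R4 - (-4)*R3:  [  0   0   0  -4  20 ]
Row echelon form:
[ -1  6   3  -1  |   -7 ]
[  0  2  -5   5  |  -48 ]
[  0  0  -2   3  |  -21 ]
[  0  0   0  -4  |   20 ]
Back-substitution:
w = (20) / -4 = -5
z = (-21 - (3)*(-5)) / -2 = 3
y = (-48 - (-5)*(3) - (5)*(-5)) / 2 = -4
x = (-7 - (6)*(-4) - (3)*(3) - (-1)*(-5)) / -1 = -3

(-3, -4, 3, -5)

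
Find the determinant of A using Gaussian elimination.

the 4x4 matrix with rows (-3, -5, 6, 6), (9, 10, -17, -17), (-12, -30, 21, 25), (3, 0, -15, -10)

det(A) = 225

Forward elimination:
R2 <- R2 - (-3)*R1:  [  0  -5   1   1 ]
R3 <- R3 - (4)*R1:  [   0  -10   -3    1 ]
R4 <- R4 - (-1)*R1:  [  0  -5  -9  -4 ]
R3 <- R3 - (2)*R2:  [  0   0  -5  -1 ]
R4 <- R4 - (1)*R2:  [   0    0  -10   -5 ]
R4 <- R4 - (2)*R3:  [  0   0   0  -3 ]
Upper-triangular form:
[ -3  -5   6   6 ]
[  0  -5   1   1 ]
[  0   0  -5  -1 ]
[  0   0   0  -3 ]
det(A) = (-1)^0 * (-3) * (-5) * (-5) * (-3) = 225  (0 row swaps -> sign +1)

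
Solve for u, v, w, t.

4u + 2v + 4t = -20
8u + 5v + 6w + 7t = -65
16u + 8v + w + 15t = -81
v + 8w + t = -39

(0, -4, -4, -3)

Forward elimination on [A|b]:
R2 <- R2 - (2)*R1:  [   0    1    6   -1  -25 ]
R3 <- R3 - (4)*R1:  [  0   0   1  -1  -1 ]
R4 <- R4 - (1)*R2:  [   0    0    2    2  -14 ]
R4 <- R4 - (2)*R3:  [   0    0    0    4  -12 ]
Row echelon form:
[ 4  2  0   4  |  -20 ]
[ 0  1  6  -1  |  -25 ]
[ 0  0  1  -1  |   -1 ]
[ 0  0  0   4  |  -12 ]
Back-substitution:
t = (-12) / 4 = -3
w = (-1 - (-1)*(-3)) / 1 = -4
v = (-25 - (6)*(-4) - (-1)*(-3)) / 1 = -4
u = (-20 - (2)*(-4) - (4)*(-3)) / 4 = 0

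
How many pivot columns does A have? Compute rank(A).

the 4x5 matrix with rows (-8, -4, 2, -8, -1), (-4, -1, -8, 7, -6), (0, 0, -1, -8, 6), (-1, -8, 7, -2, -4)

Row reduction:
R2 <- R2 - (1/2)*R1:  [     0      1     -9     11  -11/2 ]
R4 <- R4 - (1/8)*R1:  [     0  -15/2   27/4     -1  -31/8 ]
R4 <- R4 - (-15/2)*R2:  [      0       0  -243/4   163/2  -361/8 ]
R4 <- R4 - (243/4)*R3:  [       0        0        0   1135/2  -3277/8 ]
Row echelon form:
[ -8  -4   2      -8       -1 ]
[  0   1  -9      11    -11/2 ]
[  0   0  -1      -8        6 ]
[  0   0   0  1135/2  -3277/8 ]
Nonzero rows / pivot columns: 4

rank(A) = 4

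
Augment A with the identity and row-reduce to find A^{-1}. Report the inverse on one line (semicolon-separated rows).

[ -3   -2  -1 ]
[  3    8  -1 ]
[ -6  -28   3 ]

inverse = [-2/27 17/27 5/27; -1/18 -5/18 -1/9; -2/3 -4/3 -1/3]

Gauss-Jordan on [A | I]:
R1 <- (1/-3)*R1:  [    1   2/3   1/3  |  -1/3     0     0 ]
R2 <- R2 - (3)*R1:  [  0   6  -2  |   1   1   0 ]
R3 <- R3 - (-6)*R1:  [   0  -24    5  |   -2    0    1 ]
R2 <- (1/6)*R2:  [    0     1  -1/3  |   1/6   1/6     0 ]
R1 <- R1 - (2/3)*R2:  [    1     0   5/9  |  -4/9  -1/9     0 ]
R3 <- R3 - (-24)*R2:  [  0   0  -3  |   2   4   1 ]
R3 <- (1/-3)*R3:  [    0     0     1  |  -2/3  -4/3  -1/3 ]
R1 <- R1 - (5/9)*R3:  [     1      0      0  |  -2/27  17/27   5/27 ]
R2 <- R2 - (-1/3)*R3:  [     0      1      0  |  -1/18  -5/18   -1/9 ]
Right block of [I | A^{-1}] is the inverse:
[ -2/27  17/27  5/27 ]
[ -1/18  -5/18  -1/9 ]
[  -2/3   -4/3  -1/3 ]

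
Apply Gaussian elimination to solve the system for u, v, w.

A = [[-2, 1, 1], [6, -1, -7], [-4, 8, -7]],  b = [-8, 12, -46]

(4, -2, 2)

Forward elimination on [A|b]:
R2 <- R2 - (-3)*R1:  [   0    2   -4  -12 ]
R3 <- R3 - (2)*R1:  [   0    6   -9  -30 ]
R3 <- R3 - (3)*R2:  [ 0  0  3  6 ]
Row echelon form:
[ -2  1   1  |   -8 ]
[  0  2  -4  |  -12 ]
[  0  0   3  |    6 ]
Back-substitution:
w = (6) / 3 = 2
v = (-12 - (-4)*(2)) / 2 = -2
u = (-8 - (1)*(-2) - (1)*(2)) / -2 = 4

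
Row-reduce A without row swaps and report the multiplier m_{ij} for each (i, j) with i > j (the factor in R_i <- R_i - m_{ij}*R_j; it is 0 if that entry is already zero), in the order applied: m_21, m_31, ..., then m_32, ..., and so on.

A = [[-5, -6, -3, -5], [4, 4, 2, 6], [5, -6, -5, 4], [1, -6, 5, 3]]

multipliers: -4/5, -1, -1/5, 15, 9, -4

Forward elimination:
R2 <- R2 - (-4/5)*R1:  [    0  -4/5  -2/5     2 ]
R3 <- R3 - (-1)*R1:  [   0  -12   -8   -1 ]
R4 <- R4 - (-1/5)*R1:  [     0  -36/5   22/5      2 ]
R3 <- R3 - (15)*R2:  [   0    0   -2  -31 ]
R4 <- R4 - (9)*R2:  [   0    0    8  -16 ]
R4 <- R4 - (-4)*R3:  [    0     0     0  -140 ]
Multipliers (in order of application): m_{21} = -4/5, m_{31} = -1, m_{41} = -1/5, m_{32} = 15, m_{42} = 9, m_{43} = -4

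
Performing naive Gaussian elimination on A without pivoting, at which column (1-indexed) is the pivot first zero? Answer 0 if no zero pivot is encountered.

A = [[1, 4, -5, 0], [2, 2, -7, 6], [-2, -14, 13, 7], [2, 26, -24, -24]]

Naive forward elimination:
R2 <- R2 - (2)*R1:  [  0  -6   3   6 ]
R3 <- R3 - (-2)*R1:  [  0  -6   3   7 ]
R4 <- R4 - (2)*R1:  [   0   18  -14  -24 ]
R3 <- R3 - (1)*R2:  [ 0  0  0  1 ]
R4 <- R4 - (-3)*R2:  [  0   0  -5  -6 ]
Matrix at this point:
[ 1   4  -5   0 ]
[ 0  -6   3   6 ]
[ 0   0   0   1 ]
[ 0   0  -5  -6 ]
Pivot entry (3,3) is zero but row 4 has -5 in column 3 -> naive elimination stops; a row interchange (e.g. R3 <-> R4) would be required here.

first zero-pivot column = 3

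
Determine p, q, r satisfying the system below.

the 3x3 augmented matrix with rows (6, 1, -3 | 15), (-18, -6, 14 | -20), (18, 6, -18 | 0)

(5, 0, 5)

Forward elimination on [A|b]:
R2 <- R2 - (-3)*R1:  [  0  -3   5  25 ]
R3 <- R3 - (3)*R1:  [   0    3   -9  -45 ]
R3 <- R3 - (-1)*R2:  [   0    0   -4  -20 ]
Row echelon form:
[ 6   1  -3  |   15 ]
[ 0  -3   5  |   25 ]
[ 0   0  -4  |  -20 ]
Back-substitution:
r = (-20) / -4 = 5
q = (25 - (5)*(5)) / -3 = 0
p = (15 - (1)*(0) - (-3)*(5)) / 6 = 5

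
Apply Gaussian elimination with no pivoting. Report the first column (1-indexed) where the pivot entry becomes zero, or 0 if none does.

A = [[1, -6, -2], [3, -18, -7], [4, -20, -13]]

Naive forward elimination:
R2 <- R2 - (3)*R1:  [  0   0  -1 ]
R3 <- R3 - (4)*R1:  [  0   4  -5 ]
Matrix at this point:
[ 1  -6  -2 ]
[ 0   0  -1 ]
[ 0   4  -5 ]
Pivot entry (2,2) is zero but row 3 has 4 in column 2 -> naive elimination stops; a row interchange (e.g. R2 <-> R3) would be required here.

first zero-pivot column = 2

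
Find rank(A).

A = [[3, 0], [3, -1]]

Row reduction:
R2 <- R2 - (1)*R1:  [  0  -1 ]
Row echelon form:
[ 3   0 ]
[ 0  -1 ]
Nonzero rows / pivot columns: 2

rank(A) = 2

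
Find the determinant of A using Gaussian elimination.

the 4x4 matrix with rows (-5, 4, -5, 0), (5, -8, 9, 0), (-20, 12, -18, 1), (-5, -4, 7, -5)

det(A) = 120

Forward elimination:
R2 <- R2 - (-1)*R1:  [  0  -4   4   0 ]
R3 <- R3 - (4)*R1:  [  0  -4   2   1 ]
R4 <- R4 - (1)*R1:  [  0  -8  12  -5 ]
R3 <- R3 - (1)*R2:  [  0   0  -2   1 ]
R4 <- R4 - (2)*R2:  [  0   0   4  -5 ]
R4 <- R4 - (-2)*R3:  [  0   0   0  -3 ]
Upper-triangular form:
[ -5   4  -5   0 ]
[  0  -4   4   0 ]
[  0   0  -2   1 ]
[  0   0   0  -3 ]
det(A) = (-1)^0 * (-5) * (-4) * (-2) * (-3) = 120  (0 row swaps -> sign +1)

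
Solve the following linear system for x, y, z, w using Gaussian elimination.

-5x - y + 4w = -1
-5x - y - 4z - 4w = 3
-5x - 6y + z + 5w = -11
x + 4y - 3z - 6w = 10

(-1, 2, 1, -1)

Forward elimination on [A|b]:
R2 <- R2 - (1)*R1:  [  0   0  -4  -8   4 ]
R3 <- R3 - (1)*R1:  [   0   -5    1    1  -10 ]
R4 <- R4 - (-1/5)*R1:  [     0   19/5     -3  -26/5   49/5 ]
R2 <-> R3   (pivot in column 2 was zero)
[ -5    -1   0      4    -1 ]
[  0    -5   1      1   -10 ]
[  0     0  -4     -8     4 ]
[  0  19/5  -3  -26/5  49/5 ]
R4 <- R4 - (-19/25)*R2:  [       0        0   -56/25  -111/25     11/5 ]
R4 <- R4 - (14/25)*R3:  [     0      0      0   1/25  -1/25 ]
Row echelon form:
[ -5  -1   0     4  |     -1 ]
[  0  -5   1     1  |    -10 ]
[  0   0  -4    -8  |      4 ]
[  0   0   0  1/25  |  -1/25 ]
Back-substitution:
w = (-1/25) / (1/25) = -1
z = (4 - (-8)*(-1)) / -4 = 1
y = (-10 - (1)*(1) - (1)*(-1)) / -5 = 2
x = (-1 - (-1)*(2) - (4)*(-1)) / -5 = -1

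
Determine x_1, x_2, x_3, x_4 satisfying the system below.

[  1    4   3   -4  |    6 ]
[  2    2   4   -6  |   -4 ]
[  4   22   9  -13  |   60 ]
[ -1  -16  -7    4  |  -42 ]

Forward elimination on [A|b]:
R2 <- R2 - (2)*R1:  [   0   -6   -2    2  -16 ]
R3 <- R3 - (4)*R1:  [  0   6  -3   3  36 ]
R4 <- R4 - (-1)*R1:  [   0  -12   -4    0  -36 ]
R3 <- R3 - (-1)*R2:  [  0   0  -5   5  20 ]
R4 <- R4 - (2)*R2:  [  0   0   0  -4  -4 ]
Row echelon form:
[ 1   4   3  -4  |    6 ]
[ 0  -6  -2   2  |  -16 ]
[ 0   0  -5   5  |   20 ]
[ 0   0   0  -4  |   -4 ]
Back-substitution:
x_4 = (-4) / -4 = 1
x_3 = (20 - (5)*(1)) / -5 = -3
x_2 = (-16 - (-2)*(-3) - (2)*(1)) / -6 = 4
x_1 = (6 - (4)*(4) - (3)*(-3) - (-4)*(1)) / 1 = 3

(3, 4, -3, 1)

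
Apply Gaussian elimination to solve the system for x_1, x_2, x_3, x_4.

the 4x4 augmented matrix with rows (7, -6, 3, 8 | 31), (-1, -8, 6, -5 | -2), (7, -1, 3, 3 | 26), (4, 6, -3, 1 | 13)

Forward elimination on [A|b]:
R2 <- R2 - (-1/7)*R1:  [     0  -62/7   45/7  -27/7   17/7 ]
R3 <- R3 - (1)*R1:  [  0   5   0  -5  -5 ]
R4 <- R4 - (4/7)*R1:  [     0   66/7  -33/7  -25/7  -33/7 ]
R3 <- R3 - (-35/62)*R2:  [       0        0   225/62  -445/62  -225/62 ]
R4 <- R4 - (-33/31)*R2:  [       0        0    66/31  -238/31   -66/31 ]
R4 <- R4 - (44/75)*R3:  [      0       0       0  -52/15       0 ]
Row echelon form:
[ 7     -6       3        8  |       31 ]
[ 0  -62/7    45/7    -27/7  |     17/7 ]
[ 0      0  225/62  -445/62  |  -225/62 ]
[ 0      0       0   -52/15  |        0 ]
Back-substitution:
x_4 = (0) / (-52/15) = 0
x_3 = (-225/62 - (-445/62)*(0)) / (225/62) = -1
x_2 = (17/7 - (45/7)*(-1) - (-27/7)*(0)) / (-62/7) = -1
x_1 = (31 - (-6)*(-1) - (3)*(-1) - (8)*(0)) / 7 = 4

(4, -1, -1, 0)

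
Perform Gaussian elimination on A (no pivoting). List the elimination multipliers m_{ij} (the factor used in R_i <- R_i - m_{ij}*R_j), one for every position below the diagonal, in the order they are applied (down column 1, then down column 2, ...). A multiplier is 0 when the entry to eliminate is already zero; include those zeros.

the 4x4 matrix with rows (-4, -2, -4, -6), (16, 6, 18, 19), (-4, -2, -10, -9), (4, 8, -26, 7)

multipliers: -4, 1, -1, 0, -3, 4

Forward elimination:
R2 <- R2 - (-4)*R1:  [  0  -2   2  -5 ]
R3 <- R3 - (1)*R1:  [  0   0  -6  -3 ]
R4 <- R4 - (-1)*R1:  [   0    6  -30    1 ]
R3: entry in column 2 is already 0 -> m_{32} = 0 (no row operation needed)
R4 <- R4 - (-3)*R2:  [   0    0  -24  -14 ]
R4 <- R4 - (4)*R3:  [  0   0   0  -2 ]
Multipliers (in order of application): m_{21} = -4, m_{31} = 1, m_{41} = -1, m_{32} = 0, m_{42} = -3, m_{43} = 4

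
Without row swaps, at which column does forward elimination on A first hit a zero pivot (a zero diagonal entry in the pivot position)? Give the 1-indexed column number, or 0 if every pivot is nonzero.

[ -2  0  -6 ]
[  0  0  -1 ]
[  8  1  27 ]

first zero-pivot column = 2

Naive forward elimination:
R3 <- R3 - (-4)*R1:  [ 0  1  3 ]
Matrix at this point:
[ -2  0  -6 ]
[  0  0  -1 ]
[  0  1   3 ]
Pivot entry (2,2) is zero but row 3 has 1 in column 2 -> naive elimination stops; a row interchange (e.g. R2 <-> R3) would be required here.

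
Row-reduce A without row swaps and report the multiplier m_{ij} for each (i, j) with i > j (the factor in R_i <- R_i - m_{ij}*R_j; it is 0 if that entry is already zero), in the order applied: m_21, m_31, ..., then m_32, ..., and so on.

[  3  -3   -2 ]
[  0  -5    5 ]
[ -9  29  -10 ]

multipliers: 0, -3, -4

Forward elimination:
R2: entry in column 1 is already 0 -> m_{21} = 0 (no row operation needed)
R3 <- R3 - (-3)*R1:  [   0   20  -16 ]
R3 <- R3 - (-4)*R2:  [ 0  0  4 ]
Multipliers (in order of application): m_{21} = 0, m_{31} = -3, m_{32} = -4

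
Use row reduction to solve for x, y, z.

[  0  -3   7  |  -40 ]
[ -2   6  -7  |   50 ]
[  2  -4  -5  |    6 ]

(1, 4, -4)

Forward elimination on [A|b]:
R1 <-> R2   (pivot in column 1 was zero)
[ -2   6  -7   50 ]
[  0  -3   7  -40 ]
[  2  -4  -5    6 ]
R3 <- R3 - (-1)*R1:  [   0    2  -12   56 ]
R3 <- R3 - (-2/3)*R2:  [     0      0  -22/3   88/3 ]
Row echelon form:
[ -2   6     -7  |    50 ]
[  0  -3      7  |   -40 ]
[  0   0  -22/3  |  88/3 ]
Back-substitution:
z = (88/3) / (-22/3) = -4
y = (-40 - (7)*(-4)) / -3 = 4
x = (50 - (6)*(4) - (-7)*(-4)) / -2 = 1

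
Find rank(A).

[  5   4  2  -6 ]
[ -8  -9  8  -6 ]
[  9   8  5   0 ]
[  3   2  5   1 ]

rank(A) = 4

Row reduction:
R2 <- R2 - (-8/5)*R1:  [     0  -13/5   56/5  -78/5 ]
R3 <- R3 - (9/5)*R1:  [    0   4/5   7/5  54/5 ]
R4 <- R4 - (3/5)*R1:  [    0  -2/5  19/5  23/5 ]
R3 <- R3 - (-4/13)*R2:  [     0      0  63/13      6 ]
R4 <- R4 - (2/13)*R2:  [     0      0  27/13      7 ]
R4 <- R4 - (3/7)*R3:  [    0     0     0  31/7 ]
Row echelon form:
[ 5      4      2     -6 ]
[ 0  -13/5   56/5  -78/5 ]
[ 0      0  63/13      6 ]
[ 0      0      0   31/7 ]
Nonzero rows / pivot columns: 4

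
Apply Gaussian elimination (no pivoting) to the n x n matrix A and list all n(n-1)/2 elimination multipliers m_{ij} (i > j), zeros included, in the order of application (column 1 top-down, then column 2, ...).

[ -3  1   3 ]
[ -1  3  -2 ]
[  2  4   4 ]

multipliers: 1/3, -2/3, 7/4

Forward elimination:
R2 <- R2 - (1/3)*R1:  [   0  8/3   -3 ]
R3 <- R3 - (-2/3)*R1:  [    0  14/3     6 ]
R3 <- R3 - (7/4)*R2:  [    0     0  45/4 ]
Multipliers (in order of application): m_{21} = 1/3, m_{31} = -2/3, m_{32} = 7/4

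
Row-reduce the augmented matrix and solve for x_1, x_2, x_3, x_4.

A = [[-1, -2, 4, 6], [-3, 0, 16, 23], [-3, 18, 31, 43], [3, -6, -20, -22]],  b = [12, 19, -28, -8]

(2, -4, 3, -1)

Forward elimination on [A|b]:
R2 <- R2 - (3)*R1:  [   0    6    4    5  -17 ]
R3 <- R3 - (3)*R1:  [   0   24   19   25  -64 ]
R4 <- R4 - (-3)*R1:  [   0  -12   -8   -4   28 ]
R3 <- R3 - (4)*R2:  [ 0  0  3  5  4 ]
R4 <- R4 - (-2)*R2:  [  0   0   0   6  -6 ]
Row echelon form:
[ -1  -2  4  6  |   12 ]
[  0   6  4  5  |  -17 ]
[  0   0  3  5  |    4 ]
[  0   0  0  6  |   -6 ]
Back-substitution:
x_4 = (-6) / 6 = -1
x_3 = (4 - (5)*(-1)) / 3 = 3
x_2 = (-17 - (4)*(3) - (5)*(-1)) / 6 = -4
x_1 = (12 - (-2)*(-4) - (4)*(3) - (6)*(-1)) / -1 = 2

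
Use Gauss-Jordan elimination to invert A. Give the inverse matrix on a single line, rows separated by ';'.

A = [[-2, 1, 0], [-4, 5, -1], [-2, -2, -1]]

Gauss-Jordan on [A | I]:
R1 <- (1/-2)*R1:  [    1  -1/2     0  |  -1/2     0     0 ]
R2 <- R2 - (-4)*R1:  [  0   3  -1  |  -2   1   0 ]
R3 <- R3 - (-2)*R1:  [  0  -3  -1  |  -1   0   1 ]
R2 <- (1/3)*R2:  [    0     1  -1/3  |  -2/3   1/3     0 ]
R1 <- R1 - (-1/2)*R2:  [    1     0  -1/6  |  -5/6   1/6     0 ]
R3 <- R3 - (-3)*R2:  [  0   0  -2  |  -3   1   1 ]
R3 <- (1/-2)*R3:  [    0     0     1  |   3/2  -1/2  -1/2 ]
R1 <- R1 - (-1/6)*R3:  [     1      0      0  |  -7/12   1/12  -1/12 ]
R2 <- R2 - (-1/3)*R3:  [    0     1     0  |  -1/6   1/6  -1/6 ]
Right block of [I | A^{-1}] is the inverse:
[ -7/12  1/12  -1/12 ]
[  -1/6   1/6   -1/6 ]
[   3/2  -1/2   -1/2 ]

inverse = [-7/12 1/12 -1/12; -1/6 1/6 -1/6; 3/2 -1/2 -1/2]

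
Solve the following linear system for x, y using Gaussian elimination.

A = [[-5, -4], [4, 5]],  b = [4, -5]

Forward elimination on [A|b]:
R2 <- R2 - (-4/5)*R1:  [    0   9/5  -9/5 ]
Row echelon form:
[ -5   -4  |     4 ]
[  0  9/5  |  -9/5 ]
Back-substitution:
y = (-9/5) / (9/5) = -1
x = (4 - (-4)*(-1)) / -5 = 0

(0, -1)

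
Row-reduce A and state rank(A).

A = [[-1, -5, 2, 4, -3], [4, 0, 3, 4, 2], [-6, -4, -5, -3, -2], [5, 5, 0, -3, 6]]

Row reduction:
R2 <- R2 - (-4)*R1:  [   0  -20   11   20  -10 ]
R3 <- R3 - (6)*R1:  [   0   26  -17  -27   16 ]
R4 <- R4 - (-5)*R1:  [   0  -20   10   17   -9 ]
R3 <- R3 - (-13/10)*R2:  [      0       0  -27/10      -1       3 ]
R4 <- R4 - (1)*R2:  [  0   0  -1  -3   1 ]
R4 <- R4 - (10/27)*R3:  [      0       0       0  -71/27    -1/9 ]
Row echelon form:
[ -1   -5       2       4    -3 ]
[  0  -20      11      20   -10 ]
[  0    0  -27/10      -1     3 ]
[  0    0       0  -71/27  -1/9 ]
Nonzero rows / pivot columns: 4

rank(A) = 4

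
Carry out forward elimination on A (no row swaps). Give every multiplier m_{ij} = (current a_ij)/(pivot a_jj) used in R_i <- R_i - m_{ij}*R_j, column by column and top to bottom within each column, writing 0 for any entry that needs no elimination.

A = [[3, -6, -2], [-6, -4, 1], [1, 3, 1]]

Forward elimination:
R2 <- R2 - (-2)*R1:  [   0  -16   -3 ]
R3 <- R3 - (1/3)*R1:  [   0    5  5/3 ]
R3 <- R3 - (-5/16)*R2:  [     0      0  35/48 ]
Multipliers (in order of application): m_{21} = -2, m_{31} = 1/3, m_{32} = -5/16

multipliers: -2, 1/3, -5/16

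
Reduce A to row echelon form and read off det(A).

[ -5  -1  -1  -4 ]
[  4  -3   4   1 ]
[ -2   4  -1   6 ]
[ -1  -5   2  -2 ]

Forward elimination:
R2 <- R2 - (-4/5)*R1:  [     0  -19/5   16/5  -11/5 ]
R3 <- R3 - (2/5)*R1:  [    0  22/5  -3/5  38/5 ]
R4 <- R4 - (1/5)*R1:  [     0  -24/5   11/5   -6/5 ]
R3 <- R3 - (-22/19)*R2:  [     0      0  59/19  96/19 ]
R4 <- R4 - (24/19)*R2:  [      0       0  -35/19   30/19 ]
R4 <- R4 - (-35/59)*R3:  [      0       0       0  270/59 ]
Upper-triangular form:
[ -5     -1     -1      -4 ]
[  0  -19/5   16/5   -11/5 ]
[  0      0  59/19   96/19 ]
[  0      0      0  270/59 ]
det(A) = (-1)^0 * (-5) * (-19/5) * (59/19) * (270/59) = 270  (0 row swaps -> sign +1)

det(A) = 270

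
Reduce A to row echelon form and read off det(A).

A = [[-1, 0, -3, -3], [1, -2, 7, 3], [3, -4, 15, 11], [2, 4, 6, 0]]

Forward elimination:
R2 <- R2 - (-1)*R1:  [  0  -2   4   0 ]
R3 <- R3 - (-3)*R1:  [  0  -4   6   2 ]
R4 <- R4 - (-2)*R1:  [  0   4   0  -6 ]
R3 <- R3 - (2)*R2:  [  0   0  -2   2 ]
R4 <- R4 - (-2)*R2:  [  0   0   8  -6 ]
R4 <- R4 - (-4)*R3:  [ 0  0  0  2 ]
Upper-triangular form:
[ -1   0  -3  -3 ]
[  0  -2   4   0 ]
[  0   0  -2   2 ]
[  0   0   0   2 ]
det(A) = (-1)^0 * (-1) * (-2) * (-2) * (2) = -8  (0 row swaps -> sign +1)

det(A) = -8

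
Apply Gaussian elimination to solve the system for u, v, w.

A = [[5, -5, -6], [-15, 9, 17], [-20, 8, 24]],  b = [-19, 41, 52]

(3, 2, 4)

Forward elimination on [A|b]:
R2 <- R2 - (-3)*R1:  [   0   -6   -1  -16 ]
R3 <- R3 - (-4)*R1:  [   0  -12    0  -24 ]
R3 <- R3 - (2)*R2:  [ 0  0  2  8 ]
Row echelon form:
[ 5  -5  -6  |  -19 ]
[ 0  -6  -1  |  -16 ]
[ 0   0   2  |    8 ]
Back-substitution:
w = (8) / 2 = 4
v = (-16 - (-1)*(4)) / -6 = 2
u = (-19 - (-5)*(2) - (-6)*(4)) / 5 = 3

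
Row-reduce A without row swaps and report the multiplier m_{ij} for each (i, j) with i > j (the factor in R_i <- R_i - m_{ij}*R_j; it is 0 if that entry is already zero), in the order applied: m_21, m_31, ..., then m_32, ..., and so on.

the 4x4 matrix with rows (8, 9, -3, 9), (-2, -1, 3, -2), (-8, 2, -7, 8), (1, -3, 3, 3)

multipliers: -1/4, -1, 1/8, 44/5, -33/10, -54/149

Forward elimination:
R2 <- R2 - (-1/4)*R1:  [   0  5/4  9/4  1/4 ]
R3 <- R3 - (-1)*R1:  [   0   11  -10   17 ]
R4 <- R4 - (1/8)*R1:  [     0  -33/8   27/8   15/8 ]
R3 <- R3 - (44/5)*R2:  [      0       0  -149/5    74/5 ]
R4 <- R4 - (-33/10)*R2:  [     0      0   54/5  27/10 ]
R4 <- R4 - (-54/149)*R3:  [        0         0         0  2403/298 ]
Multipliers (in order of application): m_{21} = -1/4, m_{31} = -1, m_{41} = 1/8, m_{32} = 44/5, m_{42} = -33/10, m_{43} = -54/149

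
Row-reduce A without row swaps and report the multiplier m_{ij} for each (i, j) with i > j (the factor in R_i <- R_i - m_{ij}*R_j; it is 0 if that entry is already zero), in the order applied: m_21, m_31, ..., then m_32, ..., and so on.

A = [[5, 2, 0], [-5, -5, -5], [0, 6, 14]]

multipliers: -1, 0, -2

Forward elimination:
R2 <- R2 - (-1)*R1:  [  0  -3  -5 ]
R3: entry in column 1 is already 0 -> m_{31} = 0 (no row operation needed)
R3 <- R3 - (-2)*R2:  [ 0  0  4 ]
Multipliers (in order of application): m_{21} = -1, m_{31} = 0, m_{32} = -2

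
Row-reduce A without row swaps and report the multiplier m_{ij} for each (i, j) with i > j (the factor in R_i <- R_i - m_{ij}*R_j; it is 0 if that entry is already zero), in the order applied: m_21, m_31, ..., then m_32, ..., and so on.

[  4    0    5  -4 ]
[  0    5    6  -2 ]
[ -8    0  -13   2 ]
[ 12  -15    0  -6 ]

multipliers: 0, -2, 3, 0, -3, -1

Forward elimination:
R2: entry in column 1 is already 0 -> m_{21} = 0 (no row operation needed)
R3 <- R3 - (-2)*R1:  [  0   0  -3  -6 ]
R4 <- R4 - (3)*R1:  [   0  -15  -15    6 ]
R3: entry in column 2 is already 0 -> m_{32} = 0 (no row operation needed)
R4 <- R4 - (-3)*R2:  [ 0  0  3  0 ]
R4 <- R4 - (-1)*R3:  [  0   0   0  -6 ]
Multipliers (in order of application): m_{21} = 0, m_{31} = -2, m_{41} = 3, m_{32} = 0, m_{42} = -3, m_{43} = -1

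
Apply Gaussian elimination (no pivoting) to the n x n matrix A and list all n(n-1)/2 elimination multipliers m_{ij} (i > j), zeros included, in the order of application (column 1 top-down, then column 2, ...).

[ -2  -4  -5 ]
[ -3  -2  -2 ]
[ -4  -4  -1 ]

multipliers: 3/2, 2, 1

Forward elimination:
R2 <- R2 - (3/2)*R1:  [    0     4  11/2 ]
R3 <- R3 - (2)*R1:  [ 0  4  9 ]
R3 <- R3 - (1)*R2:  [   0    0  7/2 ]
Multipliers (in order of application): m_{21} = 3/2, m_{31} = 2, m_{32} = 1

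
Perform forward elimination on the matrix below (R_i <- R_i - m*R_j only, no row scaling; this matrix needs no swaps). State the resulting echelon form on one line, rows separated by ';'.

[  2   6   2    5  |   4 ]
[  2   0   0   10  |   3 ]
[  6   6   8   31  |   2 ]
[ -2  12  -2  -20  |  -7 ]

Forward elimination:
R2 <- R2 - (1)*R1:  [  0  -6  -2   5  -1 ]
R3 <- R3 - (3)*R1:  [   0  -12    2   16  -10 ]
R4 <- R4 - (-1)*R1:  [   0   18    0  -15   -3 ]
R3 <- R3 - (2)*R2:  [  0   0   6   6  -8 ]
R4 <- R4 - (-3)*R2:  [  0   0  -6   0  -6 ]
R4 <- R4 - (-1)*R3:  [   0    0    0    6  -14 ]
Row echelon form:
[ 2   6   2  5  |    4 ]
[ 0  -6  -2  5  |   -1 ]
[ 0   0   6  6  |   -8 ]
[ 0   0   0  6  |  -14 ]

REF = [2 6 2 5 4; 0 -6 -2 5 -1; 0 0 6 6 -8; 0 0 0 6 -14]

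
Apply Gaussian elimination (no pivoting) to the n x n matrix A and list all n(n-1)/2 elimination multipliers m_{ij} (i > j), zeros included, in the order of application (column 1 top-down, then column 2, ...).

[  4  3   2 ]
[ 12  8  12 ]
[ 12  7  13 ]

Forward elimination:
R2 <- R2 - (3)*R1:  [  0  -1   6 ]
R3 <- R3 - (3)*R1:  [  0  -2   7 ]
R3 <- R3 - (2)*R2:  [  0   0  -5 ]
Multipliers (in order of application): m_{21} = 3, m_{31} = 3, m_{32} = 2

multipliers: 3, 3, 2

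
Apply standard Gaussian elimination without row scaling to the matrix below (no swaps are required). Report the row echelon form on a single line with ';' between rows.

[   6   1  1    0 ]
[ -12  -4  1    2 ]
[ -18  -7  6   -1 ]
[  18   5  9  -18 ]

Forward elimination:
R2 <- R2 - (-2)*R1:  [  0  -2   3   2 ]
R3 <- R3 - (-3)*R1:  [  0  -4   9  -1 ]
R4 <- R4 - (3)*R1:  [   0    2    6  -18 ]
R3 <- R3 - (2)*R2:  [  0   0   3  -5 ]
R4 <- R4 - (-1)*R2:  [   0    0    9  -16 ]
R4 <- R4 - (3)*R3:  [  0   0   0  -1 ]
Row echelon form:
[ 6   1  1   0 ]
[ 0  -2  3   2 ]
[ 0   0  3  -5 ]
[ 0   0  0  -1 ]

REF = [6 1 1 0; 0 -2 3 2; 0 0 3 -5; 0 0 0 -1]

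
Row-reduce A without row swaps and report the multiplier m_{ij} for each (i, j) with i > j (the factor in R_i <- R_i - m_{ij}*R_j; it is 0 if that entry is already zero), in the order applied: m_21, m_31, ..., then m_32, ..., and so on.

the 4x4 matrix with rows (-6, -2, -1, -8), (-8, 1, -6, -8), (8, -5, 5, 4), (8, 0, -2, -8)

Forward elimination:
R2 <- R2 - (4/3)*R1:  [     0   11/3  -14/3    8/3 ]
R3 <- R3 - (-4/3)*R1:  [     0  -23/3   11/3  -20/3 ]
R4 <- R4 - (-4/3)*R1:  [     0   -8/3  -10/3  -56/3 ]
R3 <- R3 - (-23/11)*R2:  [      0       0  -67/11  -12/11 ]
R4 <- R4 - (-8/11)*R2:  [       0        0   -74/11  -184/11 ]
R4 <- R4 - (74/67)*R3:  [        0         0         0  -1040/67 ]
Multipliers (in order of application): m_{21} = 4/3, m_{31} = -4/3, m_{41} = -4/3, m_{32} = -23/11, m_{42} = -8/11, m_{43} = 74/67

multipliers: 4/3, -4/3, -4/3, -23/11, -8/11, 74/67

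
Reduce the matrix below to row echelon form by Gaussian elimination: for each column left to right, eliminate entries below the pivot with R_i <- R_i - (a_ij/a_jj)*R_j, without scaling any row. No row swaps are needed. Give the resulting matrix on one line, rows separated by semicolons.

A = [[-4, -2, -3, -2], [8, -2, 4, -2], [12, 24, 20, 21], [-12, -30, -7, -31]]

REF = [-4 -2 -3 -2; 0 -6 -2 -6; 0 0 5 -3; 0 0 0 5]

Forward elimination:
R2 <- R2 - (-2)*R1:  [  0  -6  -2  -6 ]
R3 <- R3 - (-3)*R1:  [  0  18  11  15 ]
R4 <- R4 - (3)*R1:  [   0  -24    2  -25 ]
R3 <- R3 - (-3)*R2:  [  0   0   5  -3 ]
R4 <- R4 - (4)*R2:  [  0   0  10  -1 ]
R4 <- R4 - (2)*R3:  [ 0  0  0  5 ]
Row echelon form:
[ -4  -2  -3  -2 ]
[  0  -6  -2  -6 ]
[  0   0   5  -3 ]
[  0   0   0   5 ]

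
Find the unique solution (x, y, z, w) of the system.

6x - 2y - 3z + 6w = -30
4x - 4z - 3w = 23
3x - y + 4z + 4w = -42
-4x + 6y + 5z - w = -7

Forward elimination on [A|b]:
R2 <- R2 - (2/3)*R1:  [   0  4/3   -2   -7   43 ]
R3 <- R3 - (1/2)*R1:  [    0     0  11/2     1   -27 ]
R4 <- R4 - (-2/3)*R1:  [    0  14/3     3     3   -27 ]
R4 <- R4 - (7/2)*R2:  [      0       0      10    55/2  -355/2 ]
R4 <- R4 - (20/11)*R3:  [        0         0         0    565/22  -2825/22 ]
Row echelon form:
[ 6   -2    -3       6  |       -30 ]
[ 0  4/3    -2      -7  |        43 ]
[ 0    0  11/2       1  |       -27 ]
[ 0    0     0  565/22  |  -2825/22 ]
Back-substitution:
w = (-2825/22) / (565/22) = -5
z = (-27 - (1)*(-5)) / (11/2) = -4
y = (43 - (-2)*(-4) - (-7)*(-5)) / (4/3) = 0
x = (-30 - (-2)*(0) - (-3)*(-4) - (6)*(-5)) / 6 = -2

(-2, 0, -4, -5)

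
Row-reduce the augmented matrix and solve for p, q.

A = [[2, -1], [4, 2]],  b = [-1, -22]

(-3, -5)

Forward elimination on [A|b]:
R2 <- R2 - (2)*R1:  [   0    4  -20 ]
Row echelon form:
[ 2  -1  |   -1 ]
[ 0   4  |  -20 ]
Back-substitution:
q = (-20) / 4 = -5
p = (-1 - (-1)*(-5)) / 2 = -3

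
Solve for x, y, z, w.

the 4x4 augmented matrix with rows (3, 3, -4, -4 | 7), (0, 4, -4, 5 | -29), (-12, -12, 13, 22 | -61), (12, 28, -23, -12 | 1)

(-3, 0, 1, -5)

Forward elimination on [A|b]:
R3 <- R3 - (-4)*R1:  [   0    0   -3    6  -33 ]
R4 <- R4 - (4)*R1:  [   0   16   -7    4  -27 ]
R4 <- R4 - (4)*R2:  [   0    0    9  -16   89 ]
R4 <- R4 - (-3)*R3:  [   0    0    0    2  -10 ]
Row echelon form:
[ 3  3  -4  -4  |    7 ]
[ 0  4  -4   5  |  -29 ]
[ 0  0  -3   6  |  -33 ]
[ 0  0   0   2  |  -10 ]
Back-substitution:
w = (-10) / 2 = -5
z = (-33 - (6)*(-5)) / -3 = 1
y = (-29 - (-4)*(1) - (5)*(-5)) / 4 = 0
x = (7 - (3)*(0) - (-4)*(1) - (-4)*(-5)) / 3 = -3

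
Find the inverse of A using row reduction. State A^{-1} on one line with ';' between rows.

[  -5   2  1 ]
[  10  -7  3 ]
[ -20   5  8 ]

Gauss-Jordan on [A | I]:
R1 <- (1/-5)*R1:  [    1  -2/5  -1/5  |  -1/5     0     0 ]
R2 <- R2 - (10)*R1:  [  0  -3   5  |   2   1   0 ]
R3 <- R3 - (-20)*R1:  [  0  -3   4  |  -4   0   1 ]
R2 <- (1/-3)*R2:  [    0     1  -5/3  |  -2/3  -1/3     0 ]
R1 <- R1 - (-2/5)*R2:  [      1       0  -13/15  |   -7/15   -2/15       0 ]
R3 <- R3 - (-3)*R2:  [  0   0  -1  |  -6  -1   1 ]
R3 <- (1/-1)*R3:  [  0   0   1  |   6   1  -1 ]
R1 <- R1 - (-13/15)*R3:  [      1       0       0  |   71/15   11/15  -13/15 ]
R2 <- R2 - (-5/3)*R3:  [    0     1     0  |  28/3   4/3  -5/3 ]
Right block of [I | A^{-1}] is the inverse:
[ 71/15  11/15  -13/15 ]
[  28/3    4/3    -5/3 ]
[     6      1      -1 ]

inverse = [71/15 11/15 -13/15; 28/3 4/3 -5/3; 6 1 -1]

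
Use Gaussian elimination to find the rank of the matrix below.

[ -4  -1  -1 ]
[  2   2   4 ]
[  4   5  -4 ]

Row reduction:
R2 <- R2 - (-1/2)*R1:  [   0  3/2  7/2 ]
R3 <- R3 - (-1)*R1:  [  0   4  -5 ]
R3 <- R3 - (8/3)*R2:  [     0      0  -43/3 ]
Row echelon form:
[ -4   -1     -1 ]
[  0  3/2    7/2 ]
[  0    0  -43/3 ]
Nonzero rows / pivot columns: 3

rank(A) = 3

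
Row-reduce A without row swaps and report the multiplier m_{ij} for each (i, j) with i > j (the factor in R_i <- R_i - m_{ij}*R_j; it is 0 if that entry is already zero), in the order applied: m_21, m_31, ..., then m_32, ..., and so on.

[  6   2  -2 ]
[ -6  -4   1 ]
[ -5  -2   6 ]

Forward elimination:
R2 <- R2 - (-1)*R1:  [  0  -2  -1 ]
R3 <- R3 - (-5/6)*R1:  [    0  -1/3  13/3 ]
R3 <- R3 - (1/6)*R2:  [   0    0  9/2 ]
Multipliers (in order of application): m_{21} = -1, m_{31} = -5/6, m_{32} = 1/6

multipliers: -1, -5/6, 1/6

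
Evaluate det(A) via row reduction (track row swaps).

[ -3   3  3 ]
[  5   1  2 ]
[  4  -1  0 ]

Forward elimination:
R2 <- R2 - (-5/3)*R1:  [ 0  6  7 ]
R3 <- R3 - (-4/3)*R1:  [ 0  3  4 ]
R3 <- R3 - (1/2)*R2:  [   0    0  1/2 ]
Upper-triangular form:
[ -3  3    3 ]
[  0  6    7 ]
[  0  0  1/2 ]
det(A) = (-1)^0 * (-3) * (6) * (1/2) = -9  (0 row swaps -> sign +1)

det(A) = -9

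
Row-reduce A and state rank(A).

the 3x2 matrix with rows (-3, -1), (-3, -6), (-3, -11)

rank(A) = 2

Row reduction:
R2 <- R2 - (1)*R1:  [  0  -5 ]
R3 <- R3 - (1)*R1:  [   0  -10 ]
R3 <- R3 - (2)*R2:  [ 0  0 ]
Row echelon form:
[ -3  -1 ]
[  0  -5 ]
[  0   0 ]
Nonzero rows / pivot columns: 2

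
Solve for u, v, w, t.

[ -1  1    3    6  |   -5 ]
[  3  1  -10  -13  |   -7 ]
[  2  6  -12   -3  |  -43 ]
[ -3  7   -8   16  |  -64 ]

(-5, -1, 3, -3)

Forward elimination on [A|b]:
R2 <- R2 - (-3)*R1:  [   0    4   -1    5  -22 ]
R3 <- R3 - (-2)*R1:  [   0    8   -6    9  -53 ]
R4 <- R4 - (3)*R1:  [   0    4  -17   -2  -49 ]
R3 <- R3 - (2)*R2:  [  0   0  -4  -1  -9 ]
R4 <- R4 - (1)*R2:  [   0    0  -16   -7  -27 ]
R4 <- R4 - (4)*R3:  [  0   0   0  -3   9 ]
Row echelon form:
[ -1  1   3   6  |   -5 ]
[  0  4  -1   5  |  -22 ]
[  0  0  -4  -1  |   -9 ]
[  0  0   0  -3  |    9 ]
Back-substitution:
t = (9) / -3 = -3
w = (-9 - (-1)*(-3)) / -4 = 3
v = (-22 - (-1)*(3) - (5)*(-3)) / 4 = -1
u = (-5 - (1)*(-1) - (3)*(3) - (6)*(-3)) / -1 = -5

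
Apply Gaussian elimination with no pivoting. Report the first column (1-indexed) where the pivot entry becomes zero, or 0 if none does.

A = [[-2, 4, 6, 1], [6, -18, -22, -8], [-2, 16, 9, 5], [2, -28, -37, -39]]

Naive forward elimination:
R2 <- R2 - (-3)*R1:  [  0  -6  -4  -5 ]
R3 <- R3 - (1)*R1:  [  0  12   3   4 ]
R4 <- R4 - (-1)*R1:  [   0  -24  -31  -38 ]
R3 <- R3 - (-2)*R2:  [  0   0  -5  -6 ]
R4 <- R4 - (4)*R2:  [   0    0  -15  -18 ]
R4 <- R4 - (3)*R3:  [ 0  0  0  0 ]
Matrix at this point:
[ -2   4   6   1 ]
[  0  -6  -4  -5 ]
[  0   0  -5  -6 ]
[  0   0   0   0 ]
Pivot entry (4,4) in the last row is zero and there are no rows below to swap with -> zero pivot in column 4 (A is singular).

first zero-pivot column = 4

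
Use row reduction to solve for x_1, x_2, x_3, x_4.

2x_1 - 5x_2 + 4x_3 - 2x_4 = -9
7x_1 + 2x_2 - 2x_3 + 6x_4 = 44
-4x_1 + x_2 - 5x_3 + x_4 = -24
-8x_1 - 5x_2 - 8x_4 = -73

(4, 5, 3, 2)

Forward elimination on [A|b]:
R2 <- R2 - (7/2)*R1:  [     0   39/2    -16     13  151/2 ]
R3 <- R3 - (-2)*R1:  [   0   -9    3   -3  -42 ]
R4 <- R4 - (-4)*R1:  [    0   -25    16   -16  -109 ]
R3 <- R3 - (-6/13)*R2:  [      0       0  -57/13       3  -93/13 ]
R4 <- R4 - (-50/39)*R2:  [       0        0  -176/39      2/3  -476/39 ]
R4 <- R4 - (176/171)*R3:  [      0       0       0  -46/19  -92/19 ]
Row echelon form:
[ 2    -5       4      -2  |      -9 ]
[ 0  39/2     -16      13  |   151/2 ]
[ 0     0  -57/13       3  |  -93/13 ]
[ 0     0       0  -46/19  |  -92/19 ]
Back-substitution:
x_4 = (-92/19) / (-46/19) = 2
x_3 = (-93/13 - (3)*(2)) / (-57/13) = 3
x_2 = (151/2 - (-16)*(3) - (13)*(2)) / (39/2) = 5
x_1 = (-9 - (-5)*(5) - (4)*(3) - (-2)*(2)) / 2 = 4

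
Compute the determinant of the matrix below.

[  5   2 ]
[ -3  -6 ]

Forward elimination:
R2 <- R2 - (-3/5)*R1:  [     0  -24/5 ]
Upper-triangular form:
[ 5      2 ]
[ 0  -24/5 ]
det(A) = (-1)^0 * (5) * (-24/5) = -24  (0 row swaps -> sign +1)

det(A) = -24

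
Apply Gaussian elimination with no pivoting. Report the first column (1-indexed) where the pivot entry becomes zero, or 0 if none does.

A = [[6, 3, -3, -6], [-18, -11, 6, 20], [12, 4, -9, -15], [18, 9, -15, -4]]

Naive forward elimination:
R2 <- R2 - (-3)*R1:  [  0  -2  -3   2 ]
R3 <- R3 - (2)*R1:  [  0  -2  -3  -3 ]
R4 <- R4 - (3)*R1:  [  0   0  -6  14 ]
R3 <- R3 - (1)*R2:  [  0   0   0  -5 ]
Matrix at this point:
[ 6   3  -3  -6 ]
[ 0  -2  -3   2 ]
[ 0   0   0  -5 ]
[ 0   0  -6  14 ]
Pivot entry (3,3) is zero but row 4 has -6 in column 3 -> naive elimination stops; a row interchange (e.g. R3 <-> R4) would be required here.

first zero-pivot column = 3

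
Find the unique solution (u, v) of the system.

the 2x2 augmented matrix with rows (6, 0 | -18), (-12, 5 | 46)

Forward elimination on [A|b]:
R2 <- R2 - (-2)*R1:  [  0   5  10 ]
Row echelon form:
[ 6  0  |  -18 ]
[ 0  5  |   10 ]
Back-substitution:
v = (10) / 5 = 2
u = (-18) / 6 = -3

(-3, 2)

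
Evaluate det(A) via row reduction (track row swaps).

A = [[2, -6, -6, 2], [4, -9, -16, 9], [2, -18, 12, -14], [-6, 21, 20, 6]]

Forward elimination:
R2 <- R2 - (2)*R1:  [  0   3  -4   5 ]
R3 <- R3 - (1)*R1:  [   0  -12   18  -16 ]
R4 <- R4 - (-3)*R1:  [  0   3   2  12 ]
R3 <- R3 - (-4)*R2:  [ 0  0  2  4 ]
R4 <- R4 - (1)*R2:  [ 0  0  6  7 ]
R4 <- R4 - (3)*R3:  [  0   0   0  -5 ]
Upper-triangular form:
[ 2  -6  -6   2 ]
[ 0   3  -4   5 ]
[ 0   0   2   4 ]
[ 0   0   0  -5 ]
det(A) = (-1)^0 * (2) * (3) * (2) * (-5) = -60  (0 row swaps -> sign +1)

det(A) = -60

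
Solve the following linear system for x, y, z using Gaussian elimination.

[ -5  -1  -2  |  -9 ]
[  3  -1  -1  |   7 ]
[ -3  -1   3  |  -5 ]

Forward elimination on [A|b]:
R2 <- R2 - (-3/5)*R1:  [     0   -8/5  -11/5    8/5 ]
R3 <- R3 - (3/5)*R1:  [    0  -2/5  21/5   2/5 ]
R3 <- R3 - (1/4)*R2:  [    0     0  19/4     0 ]
Row echelon form:
[ -5    -1     -2  |   -9 ]
[  0  -8/5  -11/5  |  8/5 ]
[  0     0   19/4  |    0 ]
Back-substitution:
z = (0) / (19/4) = 0
y = (8/5 - (-11/5)*(0)) / (-8/5) = -1
x = (-9 - (-1)*(-1) - (-2)*(0)) / -5 = 2

(2, -1, 0)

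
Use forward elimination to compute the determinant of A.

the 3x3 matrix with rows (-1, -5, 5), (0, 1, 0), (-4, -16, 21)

det(A) = -1

Forward elimination:
R3 <- R3 - (4)*R1:  [ 0  4  1 ]
R3 <- R3 - (4)*R2:  [ 0  0  1 ]
Upper-triangular form:
[ -1  -5  5 ]
[  0   1  0 ]
[  0   0  1 ]
det(A) = (-1)^0 * (-1) * (1) * (1) = -1  (0 row swaps -> sign +1)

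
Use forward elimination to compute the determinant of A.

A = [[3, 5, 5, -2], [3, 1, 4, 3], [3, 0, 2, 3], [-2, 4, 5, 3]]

Forward elimination:
R2 <- R2 - (1)*R1:  [  0  -4  -1   5 ]
R3 <- R3 - (1)*R1:  [  0  -5  -3   5 ]
R4 <- R4 - (-2/3)*R1:  [    0  22/3  25/3   5/3 ]
R3 <- R3 - (5/4)*R2:  [    0     0  -7/4  -5/4 ]
R4 <- R4 - (-11/6)*R2:  [    0     0  13/2  65/6 ]
R4 <- R4 - (-26/7)*R3:  [      0       0       0  130/21 ]
Upper-triangular form:
[ 3   5     5      -2 ]
[ 0  -4    -1       5 ]
[ 0   0  -7/4    -5/4 ]
[ 0   0     0  130/21 ]
det(A) = (-1)^0 * (3) * (-4) * (-7/4) * (130/21) = 130  (0 row swaps -> sign +1)

det(A) = 130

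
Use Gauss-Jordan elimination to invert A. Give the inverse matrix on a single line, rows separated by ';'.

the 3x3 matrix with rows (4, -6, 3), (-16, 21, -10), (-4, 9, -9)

inverse = [-33/16 -9/16 -1/16; -13/6 -1/2 -1/6; -5/4 -1/4 -1/4]

Gauss-Jordan on [A | I]:
R1 <- (1/4)*R1:  [    1  -3/2   3/4  |   1/4     0     0 ]
R2 <- R2 - (-16)*R1:  [  0  -3   2  |   4   1   0 ]
R3 <- R3 - (-4)*R1:  [  0   3  -6  |   1   0   1 ]
R2 <- (1/-3)*R2:  [    0     1  -2/3  |  -4/3  -1/3     0 ]
R1 <- R1 - (-3/2)*R2:  [    1     0  -1/4  |  -7/4  -1/2     0 ]
R3 <- R3 - (3)*R2:  [  0   0  -4  |   5   1   1 ]
R3 <- (1/-4)*R3:  [    0     0     1  |  -5/4  -1/4  -1/4 ]
R1 <- R1 - (-1/4)*R3:  [      1       0       0  |  -33/16   -9/16   -1/16 ]
R2 <- R2 - (-2/3)*R3:  [     0      1      0  |  -13/6   -1/2   -1/6 ]
Right block of [I | A^{-1}] is the inverse:
[ -33/16  -9/16  -1/16 ]
[  -13/6   -1/2   -1/6 ]
[   -5/4   -1/4   -1/4 ]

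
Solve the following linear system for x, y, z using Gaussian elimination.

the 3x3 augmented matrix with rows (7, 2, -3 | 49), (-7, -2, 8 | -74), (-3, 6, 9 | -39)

Forward elimination on [A|b]:
R2 <- R2 - (-1)*R1:  [   0    0    5  -25 ]
R3 <- R3 - (-3/7)*R1:  [    0  48/7  54/7   -18 ]
R2 <-> R3   (pivot in column 2 was zero)
[ 7     2    -3   49 ]
[ 0  48/7  54/7  -18 ]
[ 0     0     5  -25 ]
Row echelon form:
[ 7     2    -3  |   49 ]
[ 0  48/7  54/7  |  -18 ]
[ 0     0     5  |  -25 ]
Back-substitution:
z = (-25) / 5 = -5
y = (-18 - (54/7)*(-5)) / (48/7) = 3
x = (49 - (2)*(3) - (-3)*(-5)) / 7 = 4

(4, 3, -5)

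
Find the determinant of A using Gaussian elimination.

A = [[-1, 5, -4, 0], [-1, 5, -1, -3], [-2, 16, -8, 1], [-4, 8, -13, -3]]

det(A) = 36

Forward elimination:
R2 <- R2 - (1)*R1:  [  0   0   3  -3 ]
R3 <- R3 - (2)*R1:  [ 0  6  0  1 ]
R4 <- R4 - (4)*R1:  [   0  -12    3   -3 ]
R2 <-> R3   (pivot in column 2 was zero)
[ -1    5  -4   0 ]
[  0    6   0   1 ]
[  0    0   3  -3 ]
[  0  -12   3  -3 ]
R4 <- R4 - (-2)*R2:  [  0   0   3  -1 ]
R4 <- R4 - (1)*R3:  [ 0  0  0  2 ]
Upper-triangular form:
[ -1  5  -4   0 ]
[  0  6   0   1 ]
[  0  0   3  -3 ]
[  0  0   0   2 ]
det(A) = (-1)^1 * (-1) * (6) * (3) * (2) = 36  (1 row swap -> sign -1)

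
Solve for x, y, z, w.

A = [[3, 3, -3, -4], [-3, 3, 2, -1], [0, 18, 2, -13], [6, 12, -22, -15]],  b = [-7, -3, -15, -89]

(1, -5, 5, -5)

Forward elimination on [A|b]:
R2 <- R2 - (-1)*R1:  [   0    6   -1   -5  -10 ]
R4 <- R4 - (2)*R1:  [   0    6  -16   -7  -75 ]
R3 <- R3 - (3)*R2:  [  0   0   5   2  15 ]
R4 <- R4 - (1)*R2:  [   0    0  -15   -2  -65 ]
R4 <- R4 - (-3)*R3:  [   0    0    0    4  -20 ]
Row echelon form:
[ 3  3  -3  -4  |   -7 ]
[ 0  6  -1  -5  |  -10 ]
[ 0  0   5   2  |   15 ]
[ 0  0   0   4  |  -20 ]
Back-substitution:
w = (-20) / 4 = -5
z = (15 - (2)*(-5)) / 5 = 5
y = (-10 - (-1)*(5) - (-5)*(-5)) / 6 = -5
x = (-7 - (3)*(-5) - (-3)*(5) - (-4)*(-5)) / 3 = 1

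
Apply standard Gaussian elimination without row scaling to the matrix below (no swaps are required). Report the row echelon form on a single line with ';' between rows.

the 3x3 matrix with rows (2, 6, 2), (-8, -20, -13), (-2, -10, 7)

Forward elimination:
R2 <- R2 - (-4)*R1:  [  0   4  -5 ]
R3 <- R3 - (-1)*R1:  [  0  -4   9 ]
R3 <- R3 - (-1)*R2:  [ 0  0  4 ]
Row echelon form:
[ 2  6   2 ]
[ 0  4  -5 ]
[ 0  0   4 ]

REF = [2 6 2; 0 4 -5; 0 0 4]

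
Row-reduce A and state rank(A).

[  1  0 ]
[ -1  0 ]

rank(A) = 1

Row reduction:
R2 <- R2 - (-1)*R1:  [ 0  0 ]
Row echelon form:
[ 1  0 ]
[ 0  0 ]
Nonzero rows / pivot columns: 1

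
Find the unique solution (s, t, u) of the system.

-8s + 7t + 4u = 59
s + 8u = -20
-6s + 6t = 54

Forward elimination on [A|b]:
R2 <- R2 - (-1/8)*R1:  [      0     7/8    17/2  -101/8 ]
R3 <- R3 - (3/4)*R1:  [    0   3/4    -3  39/4 ]
R3 <- R3 - (6/7)*R2:  [     0      0  -72/7  144/7 ]
Row echelon form:
[ -8    7      4  |      59 ]
[  0  7/8   17/2  |  -101/8 ]
[  0    0  -72/7  |   144/7 ]
Back-substitution:
u = (144/7) / (-72/7) = -2
t = (-101/8 - (17/2)*(-2)) / (7/8) = 5
s = (59 - (7)*(5) - (4)*(-2)) / -8 = -4

(-4, 5, -2)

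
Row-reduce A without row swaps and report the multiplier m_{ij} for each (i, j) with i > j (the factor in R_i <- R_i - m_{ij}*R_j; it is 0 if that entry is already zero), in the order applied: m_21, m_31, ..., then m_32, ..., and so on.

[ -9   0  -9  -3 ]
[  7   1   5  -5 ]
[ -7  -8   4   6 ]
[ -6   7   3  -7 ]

multipliers: -7/9, 7/9, 2/3, -8, 7, -23/5

Forward elimination:
R2 <- R2 - (-7/9)*R1:  [     0      1     -2  -22/3 ]
R3 <- R3 - (7/9)*R1:  [    0    -8    11  25/3 ]
R4 <- R4 - (2/3)*R1:  [  0   7   9  -5 ]
R3 <- R3 - (-8)*R2:  [      0       0      -5  -151/3 ]
R4 <- R4 - (7)*R2:  [     0      0     23  139/3 ]
R4 <- R4 - (-23/5)*R3:  [      0       0       0  -926/5 ]
Multipliers (in order of application): m_{21} = -7/9, m_{31} = 7/9, m_{41} = 2/3, m_{32} = -8, m_{42} = 7, m_{43} = -23/5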